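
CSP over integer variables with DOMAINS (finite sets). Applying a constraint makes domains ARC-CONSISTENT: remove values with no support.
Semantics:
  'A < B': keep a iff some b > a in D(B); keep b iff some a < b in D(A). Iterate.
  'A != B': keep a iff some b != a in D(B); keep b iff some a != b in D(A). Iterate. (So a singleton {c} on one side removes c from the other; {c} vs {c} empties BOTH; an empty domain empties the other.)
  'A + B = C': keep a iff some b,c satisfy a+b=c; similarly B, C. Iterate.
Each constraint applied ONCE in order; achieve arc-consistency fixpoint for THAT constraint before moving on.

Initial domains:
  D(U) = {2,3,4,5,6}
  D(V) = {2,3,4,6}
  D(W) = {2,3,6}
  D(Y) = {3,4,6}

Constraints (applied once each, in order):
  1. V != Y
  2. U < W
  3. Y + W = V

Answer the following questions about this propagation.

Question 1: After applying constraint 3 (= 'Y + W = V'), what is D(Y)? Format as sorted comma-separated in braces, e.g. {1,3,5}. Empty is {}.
Constraint 1 (V != Y) on D(V)={2,3,4,6} D(Y)={3,4,6}: no change
Constraint 2 (U < W) on D(U)={2,3,4,5,6} D(W)={2,3,6}: U {2,3,4,5,6}->{2,3,4,5}; W {2,3,6}->{3,6}
Constraint 3 (Y + W = V) on D(Y)={3,4,6} D(W)={3,6} D(V)={2,3,4,6}: Y {3,4,6}->{3}; W {3,6}->{3}; V {2,3,4,6}->{6}
So after constraint 3: D(Y) = {3}

Answer: {3}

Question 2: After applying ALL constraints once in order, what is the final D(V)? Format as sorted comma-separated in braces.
Answer: {6}

Derivation:
Constraint 1 (V != Y) on D(V)={2,3,4,6} D(Y)={3,4,6}: no change
Constraint 2 (U < W) on D(U)={2,3,4,5,6} D(W)={2,3,6}: U {2,3,4,5,6}->{2,3,4,5}; W {2,3,6}->{3,6}
Constraint 3 (Y + W = V) on D(Y)={3,4,6} D(W)={3,6} D(V)={2,3,4,6}: Y {3,4,6}->{3}; W {3,6}->{3}; V {2,3,4,6}->{6}
So after all 3 constraints: D(V) = {6}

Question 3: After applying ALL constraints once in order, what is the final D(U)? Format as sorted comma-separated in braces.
Constraint 1 (V != Y) on D(V)={2,3,4,6} D(Y)={3,4,6}: no change
Constraint 2 (U < W) on D(U)={2,3,4,5,6} D(W)={2,3,6}: U {2,3,4,5,6}->{2,3,4,5}; W {2,3,6}->{3,6}
Constraint 3 (Y + W = V) on D(Y)={3,4,6} D(W)={3,6} D(V)={2,3,4,6}: Y {3,4,6}->{3}; W {3,6}->{3}; V {2,3,4,6}->{6}
So after all 3 constraints: D(U) = {2,3,4,5}

Answer: {2,3,4,5}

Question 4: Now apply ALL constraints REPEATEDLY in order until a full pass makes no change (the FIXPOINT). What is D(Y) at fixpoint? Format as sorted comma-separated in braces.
pass 0 (initial): D(Y)={3,4,6}
pass 1: U {2,3,4,5,6}->{2,3,4,5}; V {2,3,4,6}->{6}; W {2,3,6}->{3}; Y {3,4,6}->{3}
pass 2: U {2,3,4,5}->{2}
pass 3: no change
Fixpoint after 3 passes: D(Y) = {3}

Answer: {3}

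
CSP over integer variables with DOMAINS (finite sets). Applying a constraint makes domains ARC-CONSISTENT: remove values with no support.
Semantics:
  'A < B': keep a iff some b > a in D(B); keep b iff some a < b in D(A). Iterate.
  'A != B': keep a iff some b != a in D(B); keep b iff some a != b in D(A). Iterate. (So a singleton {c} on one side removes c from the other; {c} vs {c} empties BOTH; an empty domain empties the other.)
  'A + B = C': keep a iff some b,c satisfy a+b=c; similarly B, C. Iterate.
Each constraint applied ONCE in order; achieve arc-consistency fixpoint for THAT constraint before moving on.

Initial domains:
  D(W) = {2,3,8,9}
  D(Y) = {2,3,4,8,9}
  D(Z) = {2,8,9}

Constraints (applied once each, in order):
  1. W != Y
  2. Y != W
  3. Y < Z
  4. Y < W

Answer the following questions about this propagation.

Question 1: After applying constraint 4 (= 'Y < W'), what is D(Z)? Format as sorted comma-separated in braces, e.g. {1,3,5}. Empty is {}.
Constraint 1 (W != Y) on D(W)={2,3,8,9} D(Y)={2,3,4,8,9}: no change
Constraint 2 (Y != W) on D(Y)={2,3,4,8,9} D(W)={2,3,8,9}: no change
Constraint 3 (Y < Z) on D(Y)={2,3,4,8,9} D(Z)={2,8,9}: Y {2,3,4,8,9}->{2,3,4,8}; Z {2,8,9}->{8,9}
Constraint 4 (Y < W) on D(Y)={2,3,4,8} D(W)={2,3,8,9}: W {2,3,8,9}->{3,8,9}
So after constraint 4: D(Z) = {8,9}

Answer: {8,9}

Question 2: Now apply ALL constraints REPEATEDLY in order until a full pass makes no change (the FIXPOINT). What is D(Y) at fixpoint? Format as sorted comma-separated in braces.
Answer: {2,3,4,8}

Derivation:
pass 0 (initial): D(Y)={2,3,4,8,9}
pass 1: W {2,3,8,9}->{3,8,9}; Y {2,3,4,8,9}->{2,3,4,8}; Z {2,8,9}->{8,9}
pass 2: no change
Fixpoint after 2 passes: D(Y) = {2,3,4,8}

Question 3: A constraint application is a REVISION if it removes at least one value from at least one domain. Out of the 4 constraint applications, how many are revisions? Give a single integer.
Answer: 2

Derivation:
Constraint 1 (W != Y) on D(W)={2,3,8,9} D(Y)={2,3,4,8,9}: no change => not a revision
Constraint 2 (Y != W) on D(Y)={2,3,4,8,9} D(W)={2,3,8,9}: no change => not a revision
Constraint 3 (Y < Z) on D(Y)={2,3,4,8,9} D(Z)={2,8,9}: Y {2,3,4,8,9}->{2,3,4,8}; Z {2,8,9}->{8,9} => REVISION
Constraint 4 (Y < W) on D(Y)={2,3,4,8} D(W)={2,3,8,9}: W {2,3,8,9}->{3,8,9} => REVISION
Total revisions = 2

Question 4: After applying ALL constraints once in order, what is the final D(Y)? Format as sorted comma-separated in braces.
Constraint 1 (W != Y) on D(W)={2,3,8,9} D(Y)={2,3,4,8,9}: no change
Constraint 2 (Y != W) on D(Y)={2,3,4,8,9} D(W)={2,3,8,9}: no change
Constraint 3 (Y < Z) on D(Y)={2,3,4,8,9} D(Z)={2,8,9}: Y {2,3,4,8,9}->{2,3,4,8}; Z {2,8,9}->{8,9}
Constraint 4 (Y < W) on D(Y)={2,3,4,8} D(W)={2,3,8,9}: W {2,3,8,9}->{3,8,9}
So after all 4 constraints: D(Y) = {2,3,4,8}

Answer: {2,3,4,8}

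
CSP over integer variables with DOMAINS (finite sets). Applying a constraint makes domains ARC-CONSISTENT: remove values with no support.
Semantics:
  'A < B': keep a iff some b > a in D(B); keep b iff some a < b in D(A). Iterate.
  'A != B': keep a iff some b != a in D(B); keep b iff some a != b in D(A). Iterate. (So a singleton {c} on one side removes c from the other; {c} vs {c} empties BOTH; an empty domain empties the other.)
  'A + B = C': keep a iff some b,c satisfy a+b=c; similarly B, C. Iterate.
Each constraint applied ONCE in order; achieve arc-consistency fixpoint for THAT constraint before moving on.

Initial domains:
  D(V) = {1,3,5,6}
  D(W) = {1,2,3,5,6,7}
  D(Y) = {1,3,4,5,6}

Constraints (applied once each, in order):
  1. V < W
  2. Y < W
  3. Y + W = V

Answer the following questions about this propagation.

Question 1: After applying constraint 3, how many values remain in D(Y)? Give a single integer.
Answer: 3

Derivation:
Constraint 1 (V < W) on D(V)={1,3,5,6} D(W)={1,2,3,5,6,7}: W {1,2,3,5,6,7}->{2,3,5,6,7}
Constraint 2 (Y < W) on D(Y)={1,3,4,5,6} D(W)={2,3,5,6,7}: no change
Constraint 3 (Y + W = V) on D(Y)={1,3,4,5,6} D(W)={2,3,5,6,7} D(V)={1,3,5,6}: Y {1,3,4,5,6}->{1,3,4}; W {2,3,5,6,7}->{2,3,5}; V {1,3,5,6}->{3,5,6}
So after constraint 3: D(Y)={1,3,4}, size = 3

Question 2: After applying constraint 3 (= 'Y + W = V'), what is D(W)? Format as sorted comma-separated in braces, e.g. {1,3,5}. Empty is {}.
Answer: {2,3,5}

Derivation:
Constraint 1 (V < W) on D(V)={1,3,5,6} D(W)={1,2,3,5,6,7}: W {1,2,3,5,6,7}->{2,3,5,6,7}
Constraint 2 (Y < W) on D(Y)={1,3,4,5,6} D(W)={2,3,5,6,7}: no change
Constraint 3 (Y + W = V) on D(Y)={1,3,4,5,6} D(W)={2,3,5,6,7} D(V)={1,3,5,6}: Y {1,3,4,5,6}->{1,3,4}; W {2,3,5,6,7}->{2,3,5}; V {1,3,5,6}->{3,5,6}
So after constraint 3: D(W) = {2,3,5}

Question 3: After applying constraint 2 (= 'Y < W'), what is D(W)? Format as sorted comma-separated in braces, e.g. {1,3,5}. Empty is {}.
Constraint 1 (V < W) on D(V)={1,3,5,6} D(W)={1,2,3,5,6,7}: W {1,2,3,5,6,7}->{2,3,5,6,7}
Constraint 2 (Y < W) on D(Y)={1,3,4,5,6} D(W)={2,3,5,6,7}: no change
So after constraint 2: D(W) = {2,3,5,6,7}

Answer: {2,3,5,6,7}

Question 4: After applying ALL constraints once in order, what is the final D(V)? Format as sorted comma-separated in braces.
Constraint 1 (V < W) on D(V)={1,3,5,6} D(W)={1,2,3,5,6,7}: W {1,2,3,5,6,7}->{2,3,5,6,7}
Constraint 2 (Y < W) on D(Y)={1,3,4,5,6} D(W)={2,3,5,6,7}: no change
Constraint 3 (Y + W = V) on D(Y)={1,3,4,5,6} D(W)={2,3,5,6,7} D(V)={1,3,5,6}: Y {1,3,4,5,6}->{1,3,4}; W {2,3,5,6,7}->{2,3,5}; V {1,3,5,6}->{3,5,6}
So after all 3 constraints: D(V) = {3,5,6}

Answer: {3,5,6}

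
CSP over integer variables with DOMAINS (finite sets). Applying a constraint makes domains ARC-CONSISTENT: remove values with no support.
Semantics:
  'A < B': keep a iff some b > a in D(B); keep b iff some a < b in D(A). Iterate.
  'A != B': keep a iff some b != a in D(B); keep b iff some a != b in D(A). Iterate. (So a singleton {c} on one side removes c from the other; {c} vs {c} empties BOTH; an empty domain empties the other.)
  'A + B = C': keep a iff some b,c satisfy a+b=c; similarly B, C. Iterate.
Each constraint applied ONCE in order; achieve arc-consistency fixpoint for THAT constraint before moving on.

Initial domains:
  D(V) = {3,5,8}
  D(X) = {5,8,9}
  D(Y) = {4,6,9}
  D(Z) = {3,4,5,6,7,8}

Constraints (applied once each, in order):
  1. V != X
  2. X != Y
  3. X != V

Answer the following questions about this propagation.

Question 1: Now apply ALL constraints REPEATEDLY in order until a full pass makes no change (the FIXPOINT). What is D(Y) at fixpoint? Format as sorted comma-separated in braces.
Answer: {4,6,9}

Derivation:
pass 0 (initial): D(Y)={4,6,9}
pass 1: no change
Fixpoint after 1 passes: D(Y) = {4,6,9}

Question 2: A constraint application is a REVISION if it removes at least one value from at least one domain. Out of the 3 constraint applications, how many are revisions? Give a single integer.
Constraint 1 (V != X) on D(V)={3,5,8} D(X)={5,8,9}: no change => not a revision
Constraint 2 (X != Y) on D(X)={5,8,9} D(Y)={4,6,9}: no change => not a revision
Constraint 3 (X != V) on D(X)={5,8,9} D(V)={3,5,8}: no change => not a revision
Total revisions = 0

Answer: 0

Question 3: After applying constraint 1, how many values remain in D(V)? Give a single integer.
Answer: 3

Derivation:
Constraint 1 (V != X) on D(V)={3,5,8} D(X)={5,8,9}: no change
So after constraint 1: D(V)={3,5,8}, size = 3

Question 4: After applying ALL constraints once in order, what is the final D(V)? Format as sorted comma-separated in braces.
Answer: {3,5,8}

Derivation:
Constraint 1 (V != X) on D(V)={3,5,8} D(X)={5,8,9}: no change
Constraint 2 (X != Y) on D(X)={5,8,9} D(Y)={4,6,9}: no change
Constraint 3 (X != V) on D(X)={5,8,9} D(V)={3,5,8}: no change
So after all 3 constraints: D(V) = {3,5,8}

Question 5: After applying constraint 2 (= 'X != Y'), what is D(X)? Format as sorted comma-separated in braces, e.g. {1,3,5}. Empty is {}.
Answer: {5,8,9}

Derivation:
Constraint 1 (V != X) on D(V)={3,5,8} D(X)={5,8,9}: no change
Constraint 2 (X != Y) on D(X)={5,8,9} D(Y)={4,6,9}: no change
So after constraint 2: D(X) = {5,8,9}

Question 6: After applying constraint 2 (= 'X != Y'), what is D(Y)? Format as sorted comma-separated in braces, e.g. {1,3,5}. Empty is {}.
Constraint 1 (V != X) on D(V)={3,5,8} D(X)={5,8,9}: no change
Constraint 2 (X != Y) on D(X)={5,8,9} D(Y)={4,6,9}: no change
So after constraint 2: D(Y) = {4,6,9}

Answer: {4,6,9}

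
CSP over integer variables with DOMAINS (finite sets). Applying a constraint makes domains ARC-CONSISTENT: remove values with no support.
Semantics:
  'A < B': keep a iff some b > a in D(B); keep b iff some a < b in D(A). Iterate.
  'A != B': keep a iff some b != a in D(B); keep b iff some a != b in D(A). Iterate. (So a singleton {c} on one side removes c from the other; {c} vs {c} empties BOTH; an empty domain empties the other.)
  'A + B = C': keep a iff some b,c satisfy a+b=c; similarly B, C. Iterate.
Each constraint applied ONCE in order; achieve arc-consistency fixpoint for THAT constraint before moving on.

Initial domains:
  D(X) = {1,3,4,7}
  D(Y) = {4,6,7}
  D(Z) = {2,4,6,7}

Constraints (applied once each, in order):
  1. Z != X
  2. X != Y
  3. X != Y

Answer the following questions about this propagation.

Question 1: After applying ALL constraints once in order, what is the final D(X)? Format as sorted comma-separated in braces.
Constraint 1 (Z != X) on D(Z)={2,4,6,7} D(X)={1,3,4,7}: no change
Constraint 2 (X != Y) on D(X)={1,3,4,7} D(Y)={4,6,7}: no change
Constraint 3 (X != Y) on D(X)={1,3,4,7} D(Y)={4,6,7}: no change
So after all 3 constraints: D(X) = {1,3,4,7}

Answer: {1,3,4,7}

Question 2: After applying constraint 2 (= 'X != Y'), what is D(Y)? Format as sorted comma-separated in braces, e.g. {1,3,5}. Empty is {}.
Answer: {4,6,7}

Derivation:
Constraint 1 (Z != X) on D(Z)={2,4,6,7} D(X)={1,3,4,7}: no change
Constraint 2 (X != Y) on D(X)={1,3,4,7} D(Y)={4,6,7}: no change
So after constraint 2: D(Y) = {4,6,7}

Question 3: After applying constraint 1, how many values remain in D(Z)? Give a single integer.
Constraint 1 (Z != X) on D(Z)={2,4,6,7} D(X)={1,3,4,7}: no change
So after constraint 1: D(Z)={2,4,6,7}, size = 4

Answer: 4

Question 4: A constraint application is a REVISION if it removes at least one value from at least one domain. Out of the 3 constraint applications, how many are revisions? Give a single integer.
Constraint 1 (Z != X) on D(Z)={2,4,6,7} D(X)={1,3,4,7}: no change => not a revision
Constraint 2 (X != Y) on D(X)={1,3,4,7} D(Y)={4,6,7}: no change => not a revision
Constraint 3 (X != Y) on D(X)={1,3,4,7} D(Y)={4,6,7}: no change => not a revision
Total revisions = 0

Answer: 0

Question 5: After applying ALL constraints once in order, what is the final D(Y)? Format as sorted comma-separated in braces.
Constraint 1 (Z != X) on D(Z)={2,4,6,7} D(X)={1,3,4,7}: no change
Constraint 2 (X != Y) on D(X)={1,3,4,7} D(Y)={4,6,7}: no change
Constraint 3 (X != Y) on D(X)={1,3,4,7} D(Y)={4,6,7}: no change
So after all 3 constraints: D(Y) = {4,6,7}

Answer: {4,6,7}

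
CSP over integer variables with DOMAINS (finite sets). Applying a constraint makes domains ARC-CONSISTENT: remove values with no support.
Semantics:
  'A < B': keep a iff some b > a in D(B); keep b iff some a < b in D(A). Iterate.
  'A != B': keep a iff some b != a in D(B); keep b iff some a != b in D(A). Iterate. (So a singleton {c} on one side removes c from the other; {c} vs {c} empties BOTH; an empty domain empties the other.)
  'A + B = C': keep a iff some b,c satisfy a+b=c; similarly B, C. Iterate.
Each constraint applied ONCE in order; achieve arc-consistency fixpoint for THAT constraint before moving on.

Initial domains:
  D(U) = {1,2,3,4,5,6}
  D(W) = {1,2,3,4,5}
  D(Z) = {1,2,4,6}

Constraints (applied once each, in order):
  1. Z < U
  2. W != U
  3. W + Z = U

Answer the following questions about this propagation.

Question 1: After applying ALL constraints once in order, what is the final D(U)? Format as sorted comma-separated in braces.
Answer: {2,3,4,5,6}

Derivation:
Constraint 1 (Z < U) on D(Z)={1,2,4,6} D(U)={1,2,3,4,5,6}: Z {1,2,4,6}->{1,2,4}; U {1,2,3,4,5,6}->{2,3,4,5,6}
Constraint 2 (W != U) on D(W)={1,2,3,4,5} D(U)={2,3,4,5,6}: no change
Constraint 3 (W + Z = U) on D(W)={1,2,3,4,5} D(Z)={1,2,4} D(U)={2,3,4,5,6}: no change
So after all 3 constraints: D(U) = {2,3,4,5,6}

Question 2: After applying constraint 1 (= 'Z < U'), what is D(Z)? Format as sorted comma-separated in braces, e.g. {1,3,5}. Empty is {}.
Answer: {1,2,4}

Derivation:
Constraint 1 (Z < U) on D(Z)={1,2,4,6} D(U)={1,2,3,4,5,6}: Z {1,2,4,6}->{1,2,4}; U {1,2,3,4,5,6}->{2,3,4,5,6}
So after constraint 1: D(Z) = {1,2,4}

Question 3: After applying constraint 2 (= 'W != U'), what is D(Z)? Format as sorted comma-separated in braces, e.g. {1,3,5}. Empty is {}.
Answer: {1,2,4}

Derivation:
Constraint 1 (Z < U) on D(Z)={1,2,4,6} D(U)={1,2,3,4,5,6}: Z {1,2,4,6}->{1,2,4}; U {1,2,3,4,5,6}->{2,3,4,5,6}
Constraint 2 (W != U) on D(W)={1,2,3,4,5} D(U)={2,3,4,5,6}: no change
So after constraint 2: D(Z) = {1,2,4}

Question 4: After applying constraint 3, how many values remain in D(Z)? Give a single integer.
Constraint 1 (Z < U) on D(Z)={1,2,4,6} D(U)={1,2,3,4,5,6}: Z {1,2,4,6}->{1,2,4}; U {1,2,3,4,5,6}->{2,3,4,5,6}
Constraint 2 (W != U) on D(W)={1,2,3,4,5} D(U)={2,3,4,5,6}: no change
Constraint 3 (W + Z = U) on D(W)={1,2,3,4,5} D(Z)={1,2,4} D(U)={2,3,4,5,6}: no change
So after constraint 3: D(Z)={1,2,4}, size = 3

Answer: 3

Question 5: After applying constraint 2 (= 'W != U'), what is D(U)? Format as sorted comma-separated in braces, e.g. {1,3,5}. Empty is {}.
Answer: {2,3,4,5,6}

Derivation:
Constraint 1 (Z < U) on D(Z)={1,2,4,6} D(U)={1,2,3,4,5,6}: Z {1,2,4,6}->{1,2,4}; U {1,2,3,4,5,6}->{2,3,4,5,6}
Constraint 2 (W != U) on D(W)={1,2,3,4,5} D(U)={2,3,4,5,6}: no change
So after constraint 2: D(U) = {2,3,4,5,6}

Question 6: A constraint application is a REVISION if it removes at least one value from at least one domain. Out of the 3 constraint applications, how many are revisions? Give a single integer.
Answer: 1

Derivation:
Constraint 1 (Z < U) on D(Z)={1,2,4,6} D(U)={1,2,3,4,5,6}: Z {1,2,4,6}->{1,2,4}; U {1,2,3,4,5,6}->{2,3,4,5,6} => REVISION
Constraint 2 (W != U) on D(W)={1,2,3,4,5} D(U)={2,3,4,5,6}: no change => not a revision
Constraint 3 (W + Z = U) on D(W)={1,2,3,4,5} D(Z)={1,2,4} D(U)={2,3,4,5,6}: no change => not a revision
Total revisions = 1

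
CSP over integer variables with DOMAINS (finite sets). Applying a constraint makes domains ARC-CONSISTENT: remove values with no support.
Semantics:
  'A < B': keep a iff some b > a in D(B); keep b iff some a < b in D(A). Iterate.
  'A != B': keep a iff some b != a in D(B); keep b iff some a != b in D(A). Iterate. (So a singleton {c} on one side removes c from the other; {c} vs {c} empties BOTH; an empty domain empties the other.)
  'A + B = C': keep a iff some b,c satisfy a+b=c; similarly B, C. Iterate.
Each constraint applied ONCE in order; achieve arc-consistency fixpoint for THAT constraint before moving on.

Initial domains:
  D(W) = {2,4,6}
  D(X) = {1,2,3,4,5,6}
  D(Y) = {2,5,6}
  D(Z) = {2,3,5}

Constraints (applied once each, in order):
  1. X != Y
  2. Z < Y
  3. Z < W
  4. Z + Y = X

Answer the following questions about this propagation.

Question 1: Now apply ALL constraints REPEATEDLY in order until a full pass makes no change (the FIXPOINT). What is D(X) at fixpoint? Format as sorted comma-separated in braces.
pass 0 (initial): D(X)={1,2,3,4,5,6}
pass 1: W {2,4,6}->{4,6}; X {1,2,3,4,5,6}->{}; Y {2,5,6}->{}; Z {2,3,5}->{}
pass 2: W {4,6}->{}
pass 3: no change
Fixpoint after 3 passes: D(X) = {}

Answer: {}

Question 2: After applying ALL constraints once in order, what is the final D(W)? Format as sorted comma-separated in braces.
Answer: {4,6}

Derivation:
Constraint 1 (X != Y) on D(X)={1,2,3,4,5,6} D(Y)={2,5,6}: no change
Constraint 2 (Z < Y) on D(Z)={2,3,5} D(Y)={2,5,6}: Y {2,5,6}->{5,6}
Constraint 3 (Z < W) on D(Z)={2,3,5} D(W)={2,4,6}: W {2,4,6}->{4,6}
Constraint 4 (Z + Y = X) on D(Z)={2,3,5} D(Y)={5,6} D(X)={1,2,3,4,5,6}: Z {2,3,5}->{}; Y {5,6}->{}; X {1,2,3,4,5,6}->{}
So after all 4 constraints: D(W) = {4,6}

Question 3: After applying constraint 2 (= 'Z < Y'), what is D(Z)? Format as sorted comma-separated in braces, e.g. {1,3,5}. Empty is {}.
Constraint 1 (X != Y) on D(X)={1,2,3,4,5,6} D(Y)={2,5,6}: no change
Constraint 2 (Z < Y) on D(Z)={2,3,5} D(Y)={2,5,6}: Y {2,5,6}->{5,6}
So after constraint 2: D(Z) = {2,3,5}

Answer: {2,3,5}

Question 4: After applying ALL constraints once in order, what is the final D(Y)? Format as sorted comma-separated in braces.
Answer: {}

Derivation:
Constraint 1 (X != Y) on D(X)={1,2,3,4,5,6} D(Y)={2,5,6}: no change
Constraint 2 (Z < Y) on D(Z)={2,3,5} D(Y)={2,5,6}: Y {2,5,6}->{5,6}
Constraint 3 (Z < W) on D(Z)={2,3,5} D(W)={2,4,6}: W {2,4,6}->{4,6}
Constraint 4 (Z + Y = X) on D(Z)={2,3,5} D(Y)={5,6} D(X)={1,2,3,4,5,6}: Z {2,3,5}->{}; Y {5,6}->{}; X {1,2,3,4,5,6}->{}
So after all 4 constraints: D(Y) = {}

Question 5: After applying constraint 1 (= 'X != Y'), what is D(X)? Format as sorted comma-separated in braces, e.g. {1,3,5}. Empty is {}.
Constraint 1 (X != Y) on D(X)={1,2,3,4,5,6} D(Y)={2,5,6}: no change
So after constraint 1: D(X) = {1,2,3,4,5,6}

Answer: {1,2,3,4,5,6}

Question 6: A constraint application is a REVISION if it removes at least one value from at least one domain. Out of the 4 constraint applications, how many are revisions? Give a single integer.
Constraint 1 (X != Y) on D(X)={1,2,3,4,5,6} D(Y)={2,5,6}: no change => not a revision
Constraint 2 (Z < Y) on D(Z)={2,3,5} D(Y)={2,5,6}: Y {2,5,6}->{5,6} => REVISION
Constraint 3 (Z < W) on D(Z)={2,3,5} D(W)={2,4,6}: W {2,4,6}->{4,6} => REVISION
Constraint 4 (Z + Y = X) on D(Z)={2,3,5} D(Y)={5,6} D(X)={1,2,3,4,5,6}: Z {2,3,5}->{}; Y {5,6}->{}; X {1,2,3,4,5,6}->{} => REVISION
Total revisions = 3

Answer: 3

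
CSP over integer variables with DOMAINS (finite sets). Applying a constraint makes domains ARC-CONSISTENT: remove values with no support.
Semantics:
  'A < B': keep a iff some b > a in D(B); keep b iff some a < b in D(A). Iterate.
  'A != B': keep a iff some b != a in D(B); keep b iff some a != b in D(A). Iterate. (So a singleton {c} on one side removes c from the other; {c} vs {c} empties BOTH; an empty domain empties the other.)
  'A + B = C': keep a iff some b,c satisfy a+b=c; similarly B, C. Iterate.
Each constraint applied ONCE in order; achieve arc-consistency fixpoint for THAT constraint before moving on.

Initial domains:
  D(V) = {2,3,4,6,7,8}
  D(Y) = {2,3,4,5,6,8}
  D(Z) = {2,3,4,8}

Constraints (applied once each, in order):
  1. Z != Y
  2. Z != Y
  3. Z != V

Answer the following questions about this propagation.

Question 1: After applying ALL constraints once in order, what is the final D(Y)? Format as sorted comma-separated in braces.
Constraint 1 (Z != Y) on D(Z)={2,3,4,8} D(Y)={2,3,4,5,6,8}: no change
Constraint 2 (Z != Y) on D(Z)={2,3,4,8} D(Y)={2,3,4,5,6,8}: no change
Constraint 3 (Z != V) on D(Z)={2,3,4,8} D(V)={2,3,4,6,7,8}: no change
So after all 3 constraints: D(Y) = {2,3,4,5,6,8}

Answer: {2,3,4,5,6,8}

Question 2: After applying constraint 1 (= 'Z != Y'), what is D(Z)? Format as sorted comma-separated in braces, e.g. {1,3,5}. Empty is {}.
Answer: {2,3,4,8}

Derivation:
Constraint 1 (Z != Y) on D(Z)={2,3,4,8} D(Y)={2,3,4,5,6,8}: no change
So after constraint 1: D(Z) = {2,3,4,8}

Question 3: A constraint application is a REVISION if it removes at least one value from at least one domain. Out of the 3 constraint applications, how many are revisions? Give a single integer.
Answer: 0

Derivation:
Constraint 1 (Z != Y) on D(Z)={2,3,4,8} D(Y)={2,3,4,5,6,8}: no change => not a revision
Constraint 2 (Z != Y) on D(Z)={2,3,4,8} D(Y)={2,3,4,5,6,8}: no change => not a revision
Constraint 3 (Z != V) on D(Z)={2,3,4,8} D(V)={2,3,4,6,7,8}: no change => not a revision
Total revisions = 0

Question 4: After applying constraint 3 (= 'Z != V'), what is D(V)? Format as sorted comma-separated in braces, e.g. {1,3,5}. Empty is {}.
Answer: {2,3,4,6,7,8}

Derivation:
Constraint 1 (Z != Y) on D(Z)={2,3,4,8} D(Y)={2,3,4,5,6,8}: no change
Constraint 2 (Z != Y) on D(Z)={2,3,4,8} D(Y)={2,3,4,5,6,8}: no change
Constraint 3 (Z != V) on D(Z)={2,3,4,8} D(V)={2,3,4,6,7,8}: no change
So after constraint 3: D(V) = {2,3,4,6,7,8}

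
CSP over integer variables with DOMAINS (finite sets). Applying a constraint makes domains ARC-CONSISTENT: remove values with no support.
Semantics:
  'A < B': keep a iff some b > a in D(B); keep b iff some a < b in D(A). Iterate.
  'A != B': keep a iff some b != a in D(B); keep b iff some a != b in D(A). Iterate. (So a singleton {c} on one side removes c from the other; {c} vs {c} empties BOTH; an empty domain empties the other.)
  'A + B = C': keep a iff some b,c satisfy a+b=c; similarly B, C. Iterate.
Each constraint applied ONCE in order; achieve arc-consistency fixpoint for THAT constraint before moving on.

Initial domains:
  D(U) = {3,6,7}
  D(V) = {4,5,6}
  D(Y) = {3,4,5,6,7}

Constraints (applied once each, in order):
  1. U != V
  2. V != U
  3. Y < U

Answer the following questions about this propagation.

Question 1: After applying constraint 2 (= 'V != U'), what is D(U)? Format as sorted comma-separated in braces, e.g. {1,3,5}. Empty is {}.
Constraint 1 (U != V) on D(U)={3,6,7} D(V)={4,5,6}: no change
Constraint 2 (V != U) on D(V)={4,5,6} D(U)={3,6,7}: no change
So after constraint 2: D(U) = {3,6,7}

Answer: {3,6,7}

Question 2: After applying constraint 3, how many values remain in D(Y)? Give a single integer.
Constraint 1 (U != V) on D(U)={3,6,7} D(V)={4,5,6}: no change
Constraint 2 (V != U) on D(V)={4,5,6} D(U)={3,6,7}: no change
Constraint 3 (Y < U) on D(Y)={3,4,5,6,7} D(U)={3,6,7}: Y {3,4,5,6,7}->{3,4,5,6}; U {3,6,7}->{6,7}
So after constraint 3: D(Y)={3,4,5,6}, size = 4

Answer: 4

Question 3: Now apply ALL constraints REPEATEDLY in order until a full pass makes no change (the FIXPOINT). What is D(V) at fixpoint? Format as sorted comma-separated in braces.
pass 0 (initial): D(V)={4,5,6}
pass 1: U {3,6,7}->{6,7}; Y {3,4,5,6,7}->{3,4,5,6}
pass 2: no change
Fixpoint after 2 passes: D(V) = {4,5,6}

Answer: {4,5,6}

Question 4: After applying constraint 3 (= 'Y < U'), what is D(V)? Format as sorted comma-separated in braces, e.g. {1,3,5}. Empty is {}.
Constraint 1 (U != V) on D(U)={3,6,7} D(V)={4,5,6}: no change
Constraint 2 (V != U) on D(V)={4,5,6} D(U)={3,6,7}: no change
Constraint 3 (Y < U) on D(Y)={3,4,5,6,7} D(U)={3,6,7}: Y {3,4,5,6,7}->{3,4,5,6}; U {3,6,7}->{6,7}
So after constraint 3: D(V) = {4,5,6}

Answer: {4,5,6}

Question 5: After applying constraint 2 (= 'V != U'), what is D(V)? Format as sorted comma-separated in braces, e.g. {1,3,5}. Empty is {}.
Constraint 1 (U != V) on D(U)={3,6,7} D(V)={4,5,6}: no change
Constraint 2 (V != U) on D(V)={4,5,6} D(U)={3,6,7}: no change
So after constraint 2: D(V) = {4,5,6}

Answer: {4,5,6}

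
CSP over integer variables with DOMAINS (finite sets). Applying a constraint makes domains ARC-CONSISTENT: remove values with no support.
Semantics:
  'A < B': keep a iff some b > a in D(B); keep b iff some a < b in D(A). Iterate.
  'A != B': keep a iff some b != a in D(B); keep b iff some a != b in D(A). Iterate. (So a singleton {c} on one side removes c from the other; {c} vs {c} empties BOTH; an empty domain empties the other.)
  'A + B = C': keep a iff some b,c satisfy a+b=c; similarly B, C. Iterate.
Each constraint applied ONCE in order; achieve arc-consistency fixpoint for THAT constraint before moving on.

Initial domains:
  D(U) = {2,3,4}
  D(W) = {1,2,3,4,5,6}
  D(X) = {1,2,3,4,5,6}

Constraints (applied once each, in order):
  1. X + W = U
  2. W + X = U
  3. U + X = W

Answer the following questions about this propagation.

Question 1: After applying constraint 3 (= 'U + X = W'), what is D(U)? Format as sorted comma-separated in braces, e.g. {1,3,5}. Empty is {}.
Constraint 1 (X + W = U) on D(X)={1,2,3,4,5,6} D(W)={1,2,3,4,5,6} D(U)={2,3,4}: X {1,2,3,4,5,6}->{1,2,3}; W {1,2,3,4,5,6}->{1,2,3}
Constraint 2 (W + X = U) on D(W)={1,2,3} D(X)={1,2,3} D(U)={2,3,4}: no change
Constraint 3 (U + X = W) on D(U)={2,3,4} D(X)={1,2,3} D(W)={1,2,3}: U {2,3,4}->{2}; X {1,2,3}->{1}; W {1,2,3}->{3}
So after constraint 3: D(U) = {2}

Answer: {2}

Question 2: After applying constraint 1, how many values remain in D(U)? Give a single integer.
Answer: 3

Derivation:
Constraint 1 (X + W = U) on D(X)={1,2,3,4,5,6} D(W)={1,2,3,4,5,6} D(U)={2,3,4}: X {1,2,3,4,5,6}->{1,2,3}; W {1,2,3,4,5,6}->{1,2,3}
So after constraint 1: D(U)={2,3,4}, size = 3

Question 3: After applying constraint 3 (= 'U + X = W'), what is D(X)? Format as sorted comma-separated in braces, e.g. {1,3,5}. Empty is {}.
Constraint 1 (X + W = U) on D(X)={1,2,3,4,5,6} D(W)={1,2,3,4,5,6} D(U)={2,3,4}: X {1,2,3,4,5,6}->{1,2,3}; W {1,2,3,4,5,6}->{1,2,3}
Constraint 2 (W + X = U) on D(W)={1,2,3} D(X)={1,2,3} D(U)={2,3,4}: no change
Constraint 3 (U + X = W) on D(U)={2,3,4} D(X)={1,2,3} D(W)={1,2,3}: U {2,3,4}->{2}; X {1,2,3}->{1}; W {1,2,3}->{3}
So after constraint 3: D(X) = {1}

Answer: {1}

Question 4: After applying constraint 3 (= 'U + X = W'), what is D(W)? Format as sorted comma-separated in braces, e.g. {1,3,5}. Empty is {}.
Answer: {3}

Derivation:
Constraint 1 (X + W = U) on D(X)={1,2,3,4,5,6} D(W)={1,2,3,4,5,6} D(U)={2,3,4}: X {1,2,3,4,5,6}->{1,2,3}; W {1,2,3,4,5,6}->{1,2,3}
Constraint 2 (W + X = U) on D(W)={1,2,3} D(X)={1,2,3} D(U)={2,3,4}: no change
Constraint 3 (U + X = W) on D(U)={2,3,4} D(X)={1,2,3} D(W)={1,2,3}: U {2,3,4}->{2}; X {1,2,3}->{1}; W {1,2,3}->{3}
So after constraint 3: D(W) = {3}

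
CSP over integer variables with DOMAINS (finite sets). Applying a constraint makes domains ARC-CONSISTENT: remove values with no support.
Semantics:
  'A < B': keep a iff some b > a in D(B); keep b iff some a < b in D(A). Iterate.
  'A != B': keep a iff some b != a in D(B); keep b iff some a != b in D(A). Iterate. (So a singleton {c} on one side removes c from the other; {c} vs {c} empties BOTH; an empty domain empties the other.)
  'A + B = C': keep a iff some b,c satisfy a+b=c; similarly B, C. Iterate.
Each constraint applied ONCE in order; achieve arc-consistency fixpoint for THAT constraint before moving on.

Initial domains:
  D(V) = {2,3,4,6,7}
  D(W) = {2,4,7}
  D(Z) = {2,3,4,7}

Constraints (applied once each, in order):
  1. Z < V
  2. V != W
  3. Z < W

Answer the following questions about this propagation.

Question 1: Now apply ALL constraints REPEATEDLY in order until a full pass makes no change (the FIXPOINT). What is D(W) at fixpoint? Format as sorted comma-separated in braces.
pass 0 (initial): D(W)={2,4,7}
pass 1: V {2,3,4,6,7}->{3,4,6,7}; W {2,4,7}->{4,7}; Z {2,3,4,7}->{2,3,4}
pass 2: no change
Fixpoint after 2 passes: D(W) = {4,7}

Answer: {4,7}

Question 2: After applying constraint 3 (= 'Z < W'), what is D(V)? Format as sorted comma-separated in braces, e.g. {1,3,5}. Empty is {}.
Answer: {3,4,6,7}

Derivation:
Constraint 1 (Z < V) on D(Z)={2,3,4,7} D(V)={2,3,4,6,7}: Z {2,3,4,7}->{2,3,4}; V {2,3,4,6,7}->{3,4,6,7}
Constraint 2 (V != W) on D(V)={3,4,6,7} D(W)={2,4,7}: no change
Constraint 3 (Z < W) on D(Z)={2,3,4} D(W)={2,4,7}: W {2,4,7}->{4,7}
So after constraint 3: D(V) = {3,4,6,7}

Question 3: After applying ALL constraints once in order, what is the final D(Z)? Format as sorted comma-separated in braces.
Constraint 1 (Z < V) on D(Z)={2,3,4,7} D(V)={2,3,4,6,7}: Z {2,3,4,7}->{2,3,4}; V {2,3,4,6,7}->{3,4,6,7}
Constraint 2 (V != W) on D(V)={3,4,6,7} D(W)={2,4,7}: no change
Constraint 3 (Z < W) on D(Z)={2,3,4} D(W)={2,4,7}: W {2,4,7}->{4,7}
So after all 3 constraints: D(Z) = {2,3,4}

Answer: {2,3,4}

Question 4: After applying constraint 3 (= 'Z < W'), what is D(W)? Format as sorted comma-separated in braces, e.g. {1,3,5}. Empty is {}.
Constraint 1 (Z < V) on D(Z)={2,3,4,7} D(V)={2,3,4,6,7}: Z {2,3,4,7}->{2,3,4}; V {2,3,4,6,7}->{3,4,6,7}
Constraint 2 (V != W) on D(V)={3,4,6,7} D(W)={2,4,7}: no change
Constraint 3 (Z < W) on D(Z)={2,3,4} D(W)={2,4,7}: W {2,4,7}->{4,7}
So after constraint 3: D(W) = {4,7}

Answer: {4,7}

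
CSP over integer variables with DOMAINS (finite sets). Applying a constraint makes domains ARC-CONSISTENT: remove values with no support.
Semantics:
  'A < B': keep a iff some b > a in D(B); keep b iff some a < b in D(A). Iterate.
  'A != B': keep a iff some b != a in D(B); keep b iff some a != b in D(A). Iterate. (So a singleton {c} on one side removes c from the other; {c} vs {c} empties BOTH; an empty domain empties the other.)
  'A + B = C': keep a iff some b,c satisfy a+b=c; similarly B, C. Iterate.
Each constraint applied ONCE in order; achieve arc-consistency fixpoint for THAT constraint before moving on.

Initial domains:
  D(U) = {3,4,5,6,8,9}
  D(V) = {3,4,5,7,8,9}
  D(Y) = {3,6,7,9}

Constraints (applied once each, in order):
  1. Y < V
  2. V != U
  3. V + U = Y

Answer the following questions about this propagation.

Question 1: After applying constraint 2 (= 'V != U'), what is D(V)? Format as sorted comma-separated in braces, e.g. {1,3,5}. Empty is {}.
Constraint 1 (Y < V) on D(Y)={3,6,7,9} D(V)={3,4,5,7,8,9}: Y {3,6,7,9}->{3,6,7}; V {3,4,5,7,8,9}->{4,5,7,8,9}
Constraint 2 (V != U) on D(V)={4,5,7,8,9} D(U)={3,4,5,6,8,9}: no change
So after constraint 2: D(V) = {4,5,7,8,9}

Answer: {4,5,7,8,9}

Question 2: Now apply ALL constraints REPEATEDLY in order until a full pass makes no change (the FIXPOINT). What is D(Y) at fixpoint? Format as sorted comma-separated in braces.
pass 0 (initial): D(Y)={3,6,7,9}
pass 1: U {3,4,5,6,8,9}->{3}; V {3,4,5,7,8,9}->{4}; Y {3,6,7,9}->{7}
pass 2: U {3}->{}; V {4}->{}; Y {7}->{}
pass 3: no change
Fixpoint after 3 passes: D(Y) = {}

Answer: {}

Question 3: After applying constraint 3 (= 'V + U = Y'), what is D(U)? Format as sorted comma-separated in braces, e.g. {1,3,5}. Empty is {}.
Constraint 1 (Y < V) on D(Y)={3,6,7,9} D(V)={3,4,5,7,8,9}: Y {3,6,7,9}->{3,6,7}; V {3,4,5,7,8,9}->{4,5,7,8,9}
Constraint 2 (V != U) on D(V)={4,5,7,8,9} D(U)={3,4,5,6,8,9}: no change
Constraint 3 (V + U = Y) on D(V)={4,5,7,8,9} D(U)={3,4,5,6,8,9} D(Y)={3,6,7}: V {4,5,7,8,9}->{4}; U {3,4,5,6,8,9}->{3}; Y {3,6,7}->{7}
So after constraint 3: D(U) = {3}

Answer: {3}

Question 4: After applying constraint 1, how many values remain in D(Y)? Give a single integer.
Constraint 1 (Y < V) on D(Y)={3,6,7,9} D(V)={3,4,5,7,8,9}: Y {3,6,7,9}->{3,6,7}; V {3,4,5,7,8,9}->{4,5,7,8,9}
So after constraint 1: D(Y)={3,6,7}, size = 3

Answer: 3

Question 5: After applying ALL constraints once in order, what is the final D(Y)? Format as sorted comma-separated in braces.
Answer: {7}

Derivation:
Constraint 1 (Y < V) on D(Y)={3,6,7,9} D(V)={3,4,5,7,8,9}: Y {3,6,7,9}->{3,6,7}; V {3,4,5,7,8,9}->{4,5,7,8,9}
Constraint 2 (V != U) on D(V)={4,5,7,8,9} D(U)={3,4,5,6,8,9}: no change
Constraint 3 (V + U = Y) on D(V)={4,5,7,8,9} D(U)={3,4,5,6,8,9} D(Y)={3,6,7}: V {4,5,7,8,9}->{4}; U {3,4,5,6,8,9}->{3}; Y {3,6,7}->{7}
So after all 3 constraints: D(Y) = {7}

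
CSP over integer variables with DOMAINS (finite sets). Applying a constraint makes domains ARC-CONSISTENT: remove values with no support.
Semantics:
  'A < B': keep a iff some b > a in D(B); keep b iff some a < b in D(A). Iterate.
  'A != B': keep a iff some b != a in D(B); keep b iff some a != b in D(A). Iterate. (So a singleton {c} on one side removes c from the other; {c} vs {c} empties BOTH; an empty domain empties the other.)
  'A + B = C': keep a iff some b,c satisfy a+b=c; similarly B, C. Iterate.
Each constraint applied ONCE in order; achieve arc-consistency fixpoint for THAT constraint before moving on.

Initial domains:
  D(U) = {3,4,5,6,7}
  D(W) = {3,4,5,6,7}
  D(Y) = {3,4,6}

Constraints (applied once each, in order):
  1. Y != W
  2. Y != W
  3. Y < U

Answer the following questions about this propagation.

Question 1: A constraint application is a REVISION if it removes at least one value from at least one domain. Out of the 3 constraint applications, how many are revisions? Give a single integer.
Answer: 1

Derivation:
Constraint 1 (Y != W) on D(Y)={3,4,6} D(W)={3,4,5,6,7}: no change => not a revision
Constraint 2 (Y != W) on D(Y)={3,4,6} D(W)={3,4,5,6,7}: no change => not a revision
Constraint 3 (Y < U) on D(Y)={3,4,6} D(U)={3,4,5,6,7}: U {3,4,5,6,7}->{4,5,6,7} => REVISION
Total revisions = 1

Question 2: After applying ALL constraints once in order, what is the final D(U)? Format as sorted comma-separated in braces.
Answer: {4,5,6,7}

Derivation:
Constraint 1 (Y != W) on D(Y)={3,4,6} D(W)={3,4,5,6,7}: no change
Constraint 2 (Y != W) on D(Y)={3,4,6} D(W)={3,4,5,6,7}: no change
Constraint 3 (Y < U) on D(Y)={3,4,6} D(U)={3,4,5,6,7}: U {3,4,5,6,7}->{4,5,6,7}
So after all 3 constraints: D(U) = {4,5,6,7}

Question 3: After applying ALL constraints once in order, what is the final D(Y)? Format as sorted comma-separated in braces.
Answer: {3,4,6}

Derivation:
Constraint 1 (Y != W) on D(Y)={3,4,6} D(W)={3,4,5,6,7}: no change
Constraint 2 (Y != W) on D(Y)={3,4,6} D(W)={3,4,5,6,7}: no change
Constraint 3 (Y < U) on D(Y)={3,4,6} D(U)={3,4,5,6,7}: U {3,4,5,6,7}->{4,5,6,7}
So after all 3 constraints: D(Y) = {3,4,6}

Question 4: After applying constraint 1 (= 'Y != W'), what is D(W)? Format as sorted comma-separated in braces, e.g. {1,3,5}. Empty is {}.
Answer: {3,4,5,6,7}

Derivation:
Constraint 1 (Y != W) on D(Y)={3,4,6} D(W)={3,4,5,6,7}: no change
So after constraint 1: D(W) = {3,4,5,6,7}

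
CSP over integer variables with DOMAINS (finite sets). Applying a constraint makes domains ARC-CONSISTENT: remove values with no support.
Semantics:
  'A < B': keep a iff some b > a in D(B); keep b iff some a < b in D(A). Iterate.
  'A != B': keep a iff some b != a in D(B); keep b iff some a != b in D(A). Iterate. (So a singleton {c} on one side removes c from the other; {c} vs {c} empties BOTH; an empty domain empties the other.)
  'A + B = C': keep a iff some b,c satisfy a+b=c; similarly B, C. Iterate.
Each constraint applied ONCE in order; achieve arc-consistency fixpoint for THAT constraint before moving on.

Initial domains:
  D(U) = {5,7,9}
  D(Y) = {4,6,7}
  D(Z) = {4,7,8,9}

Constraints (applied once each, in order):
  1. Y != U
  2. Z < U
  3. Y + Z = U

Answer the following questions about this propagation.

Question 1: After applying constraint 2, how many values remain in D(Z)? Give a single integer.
Answer: 3

Derivation:
Constraint 1 (Y != U) on D(Y)={4,6,7} D(U)={5,7,9}: no change
Constraint 2 (Z < U) on D(Z)={4,7,8,9} D(U)={5,7,9}: Z {4,7,8,9}->{4,7,8}
So after constraint 2: D(Z)={4,7,8}, size = 3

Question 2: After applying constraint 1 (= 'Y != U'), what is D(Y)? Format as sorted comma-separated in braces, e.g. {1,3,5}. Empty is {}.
Answer: {4,6,7}

Derivation:
Constraint 1 (Y != U) on D(Y)={4,6,7} D(U)={5,7,9}: no change
So after constraint 1: D(Y) = {4,6,7}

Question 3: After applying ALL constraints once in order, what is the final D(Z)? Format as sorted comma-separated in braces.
Constraint 1 (Y != U) on D(Y)={4,6,7} D(U)={5,7,9}: no change
Constraint 2 (Z < U) on D(Z)={4,7,8,9} D(U)={5,7,9}: Z {4,7,8,9}->{4,7,8}
Constraint 3 (Y + Z = U) on D(Y)={4,6,7} D(Z)={4,7,8} D(U)={5,7,9}: Y {4,6,7}->{}; Z {4,7,8}->{}; U {5,7,9}->{}
So after all 3 constraints: D(Z) = {}

Answer: {}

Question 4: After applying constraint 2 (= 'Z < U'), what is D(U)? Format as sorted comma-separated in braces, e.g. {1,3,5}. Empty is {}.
Constraint 1 (Y != U) on D(Y)={4,6,7} D(U)={5,7,9}: no change
Constraint 2 (Z < U) on D(Z)={4,7,8,9} D(U)={5,7,9}: Z {4,7,8,9}->{4,7,8}
So after constraint 2: D(U) = {5,7,9}

Answer: {5,7,9}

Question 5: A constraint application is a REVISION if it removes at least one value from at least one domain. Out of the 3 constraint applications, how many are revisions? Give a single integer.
Constraint 1 (Y != U) on D(Y)={4,6,7} D(U)={5,7,9}: no change => not a revision
Constraint 2 (Z < U) on D(Z)={4,7,8,9} D(U)={5,7,9}: Z {4,7,8,9}->{4,7,8} => REVISION
Constraint 3 (Y + Z = U) on D(Y)={4,6,7} D(Z)={4,7,8} D(U)={5,7,9}: Y {4,6,7}->{}; Z {4,7,8}->{}; U {5,7,9}->{} => REVISION
Total revisions = 2

Answer: 2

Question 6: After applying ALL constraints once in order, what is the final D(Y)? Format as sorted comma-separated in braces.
Answer: {}

Derivation:
Constraint 1 (Y != U) on D(Y)={4,6,7} D(U)={5,7,9}: no change
Constraint 2 (Z < U) on D(Z)={4,7,8,9} D(U)={5,7,9}: Z {4,7,8,9}->{4,7,8}
Constraint 3 (Y + Z = U) on D(Y)={4,6,7} D(Z)={4,7,8} D(U)={5,7,9}: Y {4,6,7}->{}; Z {4,7,8}->{}; U {5,7,9}->{}
So after all 3 constraints: D(Y) = {}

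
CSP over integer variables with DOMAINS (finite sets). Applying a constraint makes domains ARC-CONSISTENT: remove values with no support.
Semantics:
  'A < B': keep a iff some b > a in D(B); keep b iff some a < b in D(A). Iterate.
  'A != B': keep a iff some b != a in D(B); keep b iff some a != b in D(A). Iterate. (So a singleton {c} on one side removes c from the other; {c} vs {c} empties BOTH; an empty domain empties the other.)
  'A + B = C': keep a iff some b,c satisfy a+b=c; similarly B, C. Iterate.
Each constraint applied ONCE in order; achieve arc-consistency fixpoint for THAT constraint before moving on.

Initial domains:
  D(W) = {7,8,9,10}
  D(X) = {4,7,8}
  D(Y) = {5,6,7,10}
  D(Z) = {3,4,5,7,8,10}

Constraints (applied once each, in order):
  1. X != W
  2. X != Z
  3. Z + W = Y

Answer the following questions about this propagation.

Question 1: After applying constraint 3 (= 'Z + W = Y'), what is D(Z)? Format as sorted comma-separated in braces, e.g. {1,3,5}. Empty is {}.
Constraint 1 (X != W) on D(X)={4,7,8} D(W)={7,8,9,10}: no change
Constraint 2 (X != Z) on D(X)={4,7,8} D(Z)={3,4,5,7,8,10}: no change
Constraint 3 (Z + W = Y) on D(Z)={3,4,5,7,8,10} D(W)={7,8,9,10} D(Y)={5,6,7,10}: Z {3,4,5,7,8,10}->{3}; W {7,8,9,10}->{7}; Y {5,6,7,10}->{10}
So after constraint 3: D(Z) = {3}

Answer: {3}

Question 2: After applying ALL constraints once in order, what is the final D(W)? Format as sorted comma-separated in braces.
Answer: {7}

Derivation:
Constraint 1 (X != W) on D(X)={4,7,8} D(W)={7,8,9,10}: no change
Constraint 2 (X != Z) on D(X)={4,7,8} D(Z)={3,4,5,7,8,10}: no change
Constraint 3 (Z + W = Y) on D(Z)={3,4,5,7,8,10} D(W)={7,8,9,10} D(Y)={5,6,7,10}: Z {3,4,5,7,8,10}->{3}; W {7,8,9,10}->{7}; Y {5,6,7,10}->{10}
So after all 3 constraints: D(W) = {7}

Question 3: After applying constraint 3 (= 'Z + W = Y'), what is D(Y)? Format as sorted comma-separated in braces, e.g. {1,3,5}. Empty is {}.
Constraint 1 (X != W) on D(X)={4,7,8} D(W)={7,8,9,10}: no change
Constraint 2 (X != Z) on D(X)={4,7,8} D(Z)={3,4,5,7,8,10}: no change
Constraint 3 (Z + W = Y) on D(Z)={3,4,5,7,8,10} D(W)={7,8,9,10} D(Y)={5,6,7,10}: Z {3,4,5,7,8,10}->{3}; W {7,8,9,10}->{7}; Y {5,6,7,10}->{10}
So after constraint 3: D(Y) = {10}

Answer: {10}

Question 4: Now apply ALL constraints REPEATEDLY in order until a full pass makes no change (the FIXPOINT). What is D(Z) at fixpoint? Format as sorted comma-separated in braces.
Answer: {3}

Derivation:
pass 0 (initial): D(Z)={3,4,5,7,8,10}
pass 1: W {7,8,9,10}->{7}; Y {5,6,7,10}->{10}; Z {3,4,5,7,8,10}->{3}
pass 2: X {4,7,8}->{4,8}
pass 3: no change
Fixpoint after 3 passes: D(Z) = {3}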